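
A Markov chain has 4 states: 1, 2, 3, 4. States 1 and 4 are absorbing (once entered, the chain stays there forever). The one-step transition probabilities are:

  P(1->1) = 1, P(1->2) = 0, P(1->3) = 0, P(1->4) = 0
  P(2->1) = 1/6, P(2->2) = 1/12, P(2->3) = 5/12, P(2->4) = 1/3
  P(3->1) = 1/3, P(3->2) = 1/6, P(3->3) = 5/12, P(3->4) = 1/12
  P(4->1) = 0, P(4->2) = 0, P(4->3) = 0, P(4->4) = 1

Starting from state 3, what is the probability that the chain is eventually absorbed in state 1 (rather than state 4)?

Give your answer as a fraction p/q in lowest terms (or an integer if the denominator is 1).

Answer: 48/67

Derivation:
Let a_i = P(absorbed in 1 | start in state i).
Boundary conditions: a_1 = 1, a_4 = 0.
For each transient state i, a_i = sum_j P(i->j) * a_j:
  a_2 = 1/6*a_1 + 1/12*a_2 + 5/12*a_3 + 1/3*a_4
  a_3 = 1/3*a_1 + 1/6*a_2 + 5/12*a_3 + 1/12*a_4

Substituting a_1 = 1 and a_4 = 0, rearrange to (I - Q) a = r where r[i] = P(i -> 1):
  [11/12, -5/12] . (a_2, a_3) = 1/6
  [-1/6, 7/12] . (a_2, a_3) = 1/3

Solving yields:
  a_2 = 34/67
  a_3 = 48/67

Starting state is 3, so the absorption probability is a_3 = 48/67.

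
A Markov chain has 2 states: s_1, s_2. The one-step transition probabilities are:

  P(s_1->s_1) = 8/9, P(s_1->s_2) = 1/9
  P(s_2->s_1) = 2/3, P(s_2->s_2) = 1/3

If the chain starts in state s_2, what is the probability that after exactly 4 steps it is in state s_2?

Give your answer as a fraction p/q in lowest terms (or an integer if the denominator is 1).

Answer: 317/2187

Derivation:
Computing P^4 by repeated multiplication:
P^1 =
  s_1: [8/9, 1/9]
  s_2: [2/3, 1/3]
P^2 =
  s_1: [70/81, 11/81]
  s_2: [22/27, 5/27]
P^3 =
  s_1: [626/729, 103/729]
  s_2: [206/243, 37/243]
P^4 =
  s_1: [5626/6561, 935/6561]
  s_2: [1870/2187, 317/2187]

(P^4)[s_2 -> s_2] = 317/2187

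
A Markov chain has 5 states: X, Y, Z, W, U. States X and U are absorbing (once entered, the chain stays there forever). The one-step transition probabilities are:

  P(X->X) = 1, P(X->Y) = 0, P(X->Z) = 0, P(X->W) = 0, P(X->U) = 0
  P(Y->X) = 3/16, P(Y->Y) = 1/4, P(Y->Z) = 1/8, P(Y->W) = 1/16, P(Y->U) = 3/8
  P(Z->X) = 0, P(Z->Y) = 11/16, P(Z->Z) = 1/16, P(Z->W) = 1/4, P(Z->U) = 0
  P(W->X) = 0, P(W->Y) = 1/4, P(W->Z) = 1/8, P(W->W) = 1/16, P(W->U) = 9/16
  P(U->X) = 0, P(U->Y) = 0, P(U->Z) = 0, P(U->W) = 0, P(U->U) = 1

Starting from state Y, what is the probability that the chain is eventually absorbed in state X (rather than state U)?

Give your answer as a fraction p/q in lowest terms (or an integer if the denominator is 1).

Answer: 217/720

Derivation:
Let a_i = P(absorbed in X | start in state i).
Boundary conditions: a_X = 1, a_U = 0.
For each transient state i, a_i = sum_j P(i->j) * a_j:
  a_Y = 3/16*a_X + 1/4*a_Y + 1/8*a_Z + 1/16*a_W + 3/8*a_U
  a_Z = 0*a_X + 11/16*a_Y + 1/16*a_Z + 1/4*a_W + 0*a_U
  a_W = 0*a_X + 1/4*a_Y + 1/8*a_Z + 1/16*a_W + 9/16*a_U

Substituting a_X = 1 and a_U = 0, rearrange to (I - Q) a = r where r[i] = P(i -> X):
  [3/4, -1/8, -1/16] . (a_Y, a_Z, a_W) = 3/16
  [-11/16, 15/16, -1/4] . (a_Y, a_Z, a_W) = 0
  [-1/4, -1/8, 15/16] . (a_Y, a_Z, a_W) = 0

Solving yields:
  a_Y = 217/720
  a_Z = 181/720
  a_W = 41/360

Starting state is Y, so the absorption probability is a_Y = 217/720.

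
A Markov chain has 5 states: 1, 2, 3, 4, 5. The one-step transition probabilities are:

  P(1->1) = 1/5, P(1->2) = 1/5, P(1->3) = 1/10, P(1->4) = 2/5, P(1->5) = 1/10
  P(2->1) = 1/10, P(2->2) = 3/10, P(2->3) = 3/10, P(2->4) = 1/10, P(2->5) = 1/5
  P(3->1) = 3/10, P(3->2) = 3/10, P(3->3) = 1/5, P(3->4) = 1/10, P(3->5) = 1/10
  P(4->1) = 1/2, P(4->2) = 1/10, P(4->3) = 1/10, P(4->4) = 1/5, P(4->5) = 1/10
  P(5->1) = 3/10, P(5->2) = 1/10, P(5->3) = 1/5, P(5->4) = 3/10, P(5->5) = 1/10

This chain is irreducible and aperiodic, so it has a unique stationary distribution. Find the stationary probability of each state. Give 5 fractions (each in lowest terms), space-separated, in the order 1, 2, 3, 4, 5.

Answer: 1283/4617 311/1539 782/4617 56/243 185/1539

Derivation:
The stationary distribution satisfies pi = pi * P, i.e.:
  pi_1 = 1/5*pi_1 + 1/10*pi_2 + 3/10*pi_3 + 1/2*pi_4 + 3/10*pi_5
  pi_2 = 1/5*pi_1 + 3/10*pi_2 + 3/10*pi_3 + 1/10*pi_4 + 1/10*pi_5
  pi_3 = 1/10*pi_1 + 3/10*pi_2 + 1/5*pi_3 + 1/10*pi_4 + 1/5*pi_5
  pi_4 = 2/5*pi_1 + 1/10*pi_2 + 1/10*pi_3 + 1/5*pi_4 + 3/10*pi_5
  pi_5 = 1/10*pi_1 + 1/5*pi_2 + 1/10*pi_3 + 1/10*pi_4 + 1/10*pi_5
with normalization: pi_1 + pi_2 + pi_3 + pi_4 + pi_5 = 1.

Using the first 4 balance equations plus normalization, the linear system A*pi = b is:
  [-4/5, 1/10, 3/10, 1/2, 3/10] . pi = 0
  [1/5, -7/10, 3/10, 1/10, 1/10] . pi = 0
  [1/10, 3/10, -4/5, 1/10, 1/5] . pi = 0
  [2/5, 1/10, 1/10, -4/5, 3/10] . pi = 0
  [1, 1, 1, 1, 1] . pi = 1

Solving yields:
  pi_1 = 1283/4617
  pi_2 = 311/1539
  pi_3 = 782/4617
  pi_4 = 56/243
  pi_5 = 185/1539

Verification (pi * P):
  1283/4617*1/5 + 311/1539*1/10 + 782/4617*3/10 + 56/243*1/2 + 185/1539*3/10 = 1283/4617 = pi_1  (ok)
  1283/4617*1/5 + 311/1539*3/10 + 782/4617*3/10 + 56/243*1/10 + 185/1539*1/10 = 311/1539 = pi_2  (ok)
  1283/4617*1/10 + 311/1539*3/10 + 782/4617*1/5 + 56/243*1/10 + 185/1539*1/5 = 782/4617 = pi_3  (ok)
  1283/4617*2/5 + 311/1539*1/10 + 782/4617*1/10 + 56/243*1/5 + 185/1539*3/10 = 56/243 = pi_4  (ok)
  1283/4617*1/10 + 311/1539*1/5 + 782/4617*1/10 + 56/243*1/10 + 185/1539*1/10 = 185/1539 = pi_5  (ok)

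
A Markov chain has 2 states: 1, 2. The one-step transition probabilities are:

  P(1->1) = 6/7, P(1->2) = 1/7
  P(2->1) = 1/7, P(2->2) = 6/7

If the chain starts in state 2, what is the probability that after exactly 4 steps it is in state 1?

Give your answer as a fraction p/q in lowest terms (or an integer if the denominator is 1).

Computing P^4 by repeated multiplication:
P^1 =
  1: [6/7, 1/7]
  2: [1/7, 6/7]
P^2 =
  1: [37/49, 12/49]
  2: [12/49, 37/49]
P^3 =
  1: [234/343, 109/343]
  2: [109/343, 234/343]
P^4 =
  1: [1513/2401, 888/2401]
  2: [888/2401, 1513/2401]

(P^4)[2 -> 1] = 888/2401

Answer: 888/2401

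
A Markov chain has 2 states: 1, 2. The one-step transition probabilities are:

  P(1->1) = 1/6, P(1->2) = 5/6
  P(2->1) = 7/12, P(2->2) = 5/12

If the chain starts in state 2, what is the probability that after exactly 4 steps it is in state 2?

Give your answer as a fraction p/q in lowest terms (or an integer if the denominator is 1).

Computing P^4 by repeated multiplication:
P^1 =
  1: [1/6, 5/6]
  2: [7/12, 5/12]
P^2 =
  1: [37/72, 35/72]
  2: [49/144, 95/144]
P^3 =
  1: [319/864, 545/864]
  2: [763/1728, 965/1728]
P^4 =
  1: [4453/10368, 5915/10368]
  2: [8281/20736, 12455/20736]

(P^4)[2 -> 2] = 12455/20736

Answer: 12455/20736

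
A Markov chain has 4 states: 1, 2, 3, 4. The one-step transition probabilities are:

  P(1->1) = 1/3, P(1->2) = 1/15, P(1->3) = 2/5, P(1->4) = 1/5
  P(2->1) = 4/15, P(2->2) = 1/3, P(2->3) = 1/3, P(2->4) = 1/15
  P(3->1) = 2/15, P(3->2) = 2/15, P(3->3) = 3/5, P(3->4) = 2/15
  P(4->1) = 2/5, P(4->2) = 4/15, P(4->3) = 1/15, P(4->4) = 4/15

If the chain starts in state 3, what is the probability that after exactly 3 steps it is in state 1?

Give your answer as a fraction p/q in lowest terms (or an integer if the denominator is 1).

Computing P^3 by repeated multiplication:
P^1 =
  1: [1/3, 1/15, 2/5, 1/5]
  2: [4/15, 1/3, 1/3, 1/15]
  3: [2/15, 2/15, 3/5, 2/15]
  4: [2/5, 4/15, 1/15, 4/15]
P^2 =
  1: [59/225, 34/225, 92/225, 8/45]
  2: [56/225, 43/225, 19/45, 31/225]
  3: [16/75, 38/225, 7/15, 34/225]
  4: [8/25, 44/225, 23/75, 8/45]
P^3 =
  1: [19/75, 191/1125, 464/1125, 37/225]
  2: [92/375, 13/75, 479/1125, 7/45]
  3: [806/3375, 584/3375, 1457/3375, 176/1125]
  4: [914/3375, 118/675, 1313/3375, 62/375]

(P^3)[3 -> 1] = 806/3375

Answer: 806/3375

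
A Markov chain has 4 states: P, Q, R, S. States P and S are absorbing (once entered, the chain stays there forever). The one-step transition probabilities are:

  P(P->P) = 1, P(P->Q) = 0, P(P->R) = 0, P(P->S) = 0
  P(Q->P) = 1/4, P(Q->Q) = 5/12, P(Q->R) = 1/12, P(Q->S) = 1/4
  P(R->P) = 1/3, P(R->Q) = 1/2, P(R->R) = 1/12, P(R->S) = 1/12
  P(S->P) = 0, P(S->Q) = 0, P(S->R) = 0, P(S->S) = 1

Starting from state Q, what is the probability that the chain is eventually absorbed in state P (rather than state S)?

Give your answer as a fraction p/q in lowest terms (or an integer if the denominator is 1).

Let a_i = P(absorbed in P | start in state i).
Boundary conditions: a_P = 1, a_S = 0.
For each transient state i, a_i = sum_j P(i->j) * a_j:
  a_Q = 1/4*a_P + 5/12*a_Q + 1/12*a_R + 1/4*a_S
  a_R = 1/3*a_P + 1/2*a_Q + 1/12*a_R + 1/12*a_S

Substituting a_P = 1 and a_S = 0, rearrange to (I - Q) a = r where r[i] = P(i -> P):
  [7/12, -1/12] . (a_Q, a_R) = 1/4
  [-1/2, 11/12] . (a_Q, a_R) = 1/3

Solving yields:
  a_Q = 37/71
  a_R = 46/71

Starting state is Q, so the absorption probability is a_Q = 37/71.

Answer: 37/71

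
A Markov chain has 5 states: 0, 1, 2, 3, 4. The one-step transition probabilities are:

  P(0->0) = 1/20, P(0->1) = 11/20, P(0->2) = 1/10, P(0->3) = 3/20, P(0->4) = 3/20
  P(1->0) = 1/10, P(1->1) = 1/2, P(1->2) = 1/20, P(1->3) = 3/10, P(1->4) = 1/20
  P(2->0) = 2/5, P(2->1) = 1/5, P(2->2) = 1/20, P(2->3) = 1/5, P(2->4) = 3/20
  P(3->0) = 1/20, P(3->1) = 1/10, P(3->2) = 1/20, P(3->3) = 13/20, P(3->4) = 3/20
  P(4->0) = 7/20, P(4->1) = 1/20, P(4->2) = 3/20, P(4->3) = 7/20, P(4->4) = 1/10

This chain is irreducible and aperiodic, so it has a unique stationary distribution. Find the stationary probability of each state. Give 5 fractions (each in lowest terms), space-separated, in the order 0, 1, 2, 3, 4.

The stationary distribution satisfies pi = pi * P, i.e.:
  pi_0 = 1/20*pi_0 + 1/10*pi_1 + 2/5*pi_2 + 1/20*pi_3 + 7/20*pi_4
  pi_1 = 11/20*pi_0 + 1/2*pi_1 + 1/5*pi_2 + 1/10*pi_3 + 1/20*pi_4
  pi_2 = 1/10*pi_0 + 1/20*pi_1 + 1/20*pi_2 + 1/20*pi_3 + 3/20*pi_4
  pi_3 = 3/20*pi_0 + 3/10*pi_1 + 1/5*pi_2 + 13/20*pi_3 + 7/20*pi_4
  pi_4 = 3/20*pi_0 + 1/20*pi_1 + 3/20*pi_2 + 3/20*pi_3 + 1/10*pi_4
with normalization: pi_0 + pi_1 + pi_2 + pi_3 + pi_4 = 1.

Using the first 4 balance equations plus normalization, the linear system A*pi = b is:
  [-19/20, 1/10, 2/5, 1/20, 7/20] . pi = 0
  [11/20, -1/2, 1/5, 1/10, 1/20] . pi = 0
  [1/10, 1/20, -19/20, 1/20, 3/20] . pi = 0
  [3/20, 3/10, 1/5, -7/20, 7/20] . pi = 0
  [1, 1, 1, 1, 1] . pi = 1

Solving yields:
  pi_0 = 741/6064
  pi_1 = 12603/48512
  pi_2 = 3295/48512
  pi_3 = 5239/12128
  pi_4 = 2865/24256

Verification (pi * P):
  741/6064*1/20 + 12603/48512*1/10 + 3295/48512*2/5 + 5239/12128*1/20 + 2865/24256*7/20 = 741/6064 = pi_0  (ok)
  741/6064*11/20 + 12603/48512*1/2 + 3295/48512*1/5 + 5239/12128*1/10 + 2865/24256*1/20 = 12603/48512 = pi_1  (ok)
  741/6064*1/10 + 12603/48512*1/20 + 3295/48512*1/20 + 5239/12128*1/20 + 2865/24256*3/20 = 3295/48512 = pi_2  (ok)
  741/6064*3/20 + 12603/48512*3/10 + 3295/48512*1/5 + 5239/12128*13/20 + 2865/24256*7/20 = 5239/12128 = pi_3  (ok)
  741/6064*3/20 + 12603/48512*1/20 + 3295/48512*3/20 + 5239/12128*3/20 + 2865/24256*1/10 = 2865/24256 = pi_4  (ok)

Answer: 741/6064 12603/48512 3295/48512 5239/12128 2865/24256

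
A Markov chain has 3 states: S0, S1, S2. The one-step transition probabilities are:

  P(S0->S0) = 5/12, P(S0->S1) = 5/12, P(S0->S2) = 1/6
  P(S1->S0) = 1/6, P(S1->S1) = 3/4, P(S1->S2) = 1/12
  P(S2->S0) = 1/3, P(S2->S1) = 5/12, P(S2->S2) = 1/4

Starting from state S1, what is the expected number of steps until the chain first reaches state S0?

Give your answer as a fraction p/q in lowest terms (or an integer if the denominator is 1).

Answer: 60/11

Derivation:
Let h_i = expected steps to first reach S0 from state i.
Boundary: h_S0 = 0.
First-step equations for the other states:
  h_S1 = 1 + 1/6*h_S0 + 3/4*h_S1 + 1/12*h_S2
  h_S2 = 1 + 1/3*h_S0 + 5/12*h_S1 + 1/4*h_S2

Substituting h_S0 = 0 and rearranging gives the linear system (I - Q) h = 1:
  [1/4, -1/12] . (h_S1, h_S2) = 1
  [-5/12, 3/4] . (h_S1, h_S2) = 1

Solving yields:
  h_S1 = 60/11
  h_S2 = 48/11

Starting state is S1, so the expected hitting time is h_S1 = 60/11.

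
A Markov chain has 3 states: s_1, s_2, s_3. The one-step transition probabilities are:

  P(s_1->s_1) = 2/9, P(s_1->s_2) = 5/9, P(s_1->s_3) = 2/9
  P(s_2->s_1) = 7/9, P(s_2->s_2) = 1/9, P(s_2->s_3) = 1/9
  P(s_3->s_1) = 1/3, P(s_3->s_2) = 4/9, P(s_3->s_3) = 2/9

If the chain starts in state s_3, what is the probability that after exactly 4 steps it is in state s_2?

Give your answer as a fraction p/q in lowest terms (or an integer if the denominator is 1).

Answer: 2378/6561

Derivation:
Computing P^4 by repeated multiplication:
P^1 =
  s_1: [2/9, 5/9, 2/9]
  s_2: [7/9, 1/9, 1/9]
  s_3: [1/3, 4/9, 2/9]
P^2 =
  s_1: [5/9, 23/81, 13/81]
  s_2: [8/27, 40/81, 17/81]
  s_3: [40/81, 1/3, 14/81]
P^3 =
  s_1: [290/729, 100/243, 139/729]
  s_2: [379/729, 76/243, 122/729]
  s_3: [311/729, 283/729, 5/27]
P^4 =
  s_1: [3097/6561, 2306/6561, 386/2187]
  s_2: [2720/6561, 2611/6561, 410/2187]
  s_3: [3008/6561, 2378/6561, 1175/6561]

(P^4)[s_3 -> s_2] = 2378/6561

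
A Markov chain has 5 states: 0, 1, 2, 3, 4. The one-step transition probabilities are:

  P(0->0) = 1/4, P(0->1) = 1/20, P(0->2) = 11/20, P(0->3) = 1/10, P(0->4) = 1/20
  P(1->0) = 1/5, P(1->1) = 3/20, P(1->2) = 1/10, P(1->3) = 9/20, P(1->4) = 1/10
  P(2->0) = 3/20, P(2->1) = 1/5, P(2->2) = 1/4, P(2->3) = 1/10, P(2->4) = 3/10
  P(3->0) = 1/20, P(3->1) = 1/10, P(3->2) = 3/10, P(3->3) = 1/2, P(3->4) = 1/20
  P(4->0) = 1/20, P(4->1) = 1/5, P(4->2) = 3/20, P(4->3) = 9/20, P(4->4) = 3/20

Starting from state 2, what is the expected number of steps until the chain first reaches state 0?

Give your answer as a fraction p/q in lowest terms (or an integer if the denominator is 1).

Let h_i = expected steps to first reach 0 from state i.
Boundary: h_0 = 0.
First-step equations for the other states:
  h_1 = 1 + 1/5*h_0 + 3/20*h_1 + 1/10*h_2 + 9/20*h_3 + 1/10*h_4
  h_2 = 1 + 3/20*h_0 + 1/5*h_1 + 1/4*h_2 + 1/10*h_3 + 3/10*h_4
  h_3 = 1 + 1/20*h_0 + 1/10*h_1 + 3/10*h_2 + 1/2*h_3 + 1/20*h_4
  h_4 = 1 + 1/20*h_0 + 1/5*h_1 + 3/20*h_2 + 9/20*h_3 + 3/20*h_4

Substituting h_0 = 0 and rearranging gives the linear system (I - Q) h = 1:
  [17/20, -1/10, -9/20, -1/10] . (h_1, h_2, h_3, h_4) = 1
  [-1/5, 3/4, -1/10, -3/10] . (h_1, h_2, h_3, h_4) = 1
  [-1/10, -3/10, 1/2, -1/20] . (h_1, h_2, h_3, h_4) = 1
  [-1/5, -3/20, -9/20, 17/20] . (h_1, h_2, h_3, h_4) = 1

Solving yields:
  h_1 = 131720/14559
  h_2 = 135940/14559
  h_3 = 152300/14559
  h_4 = 152740/14559

Starting state is 2, so the expected hitting time is h_2 = 135940/14559.

Answer: 135940/14559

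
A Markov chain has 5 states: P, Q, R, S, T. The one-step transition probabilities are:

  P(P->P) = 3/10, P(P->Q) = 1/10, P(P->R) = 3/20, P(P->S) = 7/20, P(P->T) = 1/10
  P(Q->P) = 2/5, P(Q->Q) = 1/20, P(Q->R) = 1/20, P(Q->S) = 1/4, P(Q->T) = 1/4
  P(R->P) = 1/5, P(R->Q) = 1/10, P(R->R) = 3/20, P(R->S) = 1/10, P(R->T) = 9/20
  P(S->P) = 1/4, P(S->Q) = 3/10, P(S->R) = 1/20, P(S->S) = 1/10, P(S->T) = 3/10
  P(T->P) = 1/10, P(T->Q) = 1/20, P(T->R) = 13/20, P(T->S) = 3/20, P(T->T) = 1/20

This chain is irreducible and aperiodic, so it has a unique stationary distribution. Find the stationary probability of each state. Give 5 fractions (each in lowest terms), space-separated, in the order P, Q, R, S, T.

Answer: 22661/96704 23265/193408 11215/48352 18171/96704 43619/193408

Derivation:
The stationary distribution satisfies pi = pi * P, i.e.:
  pi_P = 3/10*pi_P + 2/5*pi_Q + 1/5*pi_R + 1/4*pi_S + 1/10*pi_T
  pi_Q = 1/10*pi_P + 1/20*pi_Q + 1/10*pi_R + 3/10*pi_S + 1/20*pi_T
  pi_R = 3/20*pi_P + 1/20*pi_Q + 3/20*pi_R + 1/20*pi_S + 13/20*pi_T
  pi_S = 7/20*pi_P + 1/4*pi_Q + 1/10*pi_R + 1/10*pi_S + 3/20*pi_T
  pi_T = 1/10*pi_P + 1/4*pi_Q + 9/20*pi_R + 3/10*pi_S + 1/20*pi_T
with normalization: pi_P + pi_Q + pi_R + pi_S + pi_T = 1.

Using the first 4 balance equations plus normalization, the linear system A*pi = b is:
  [-7/10, 2/5, 1/5, 1/4, 1/10] . pi = 0
  [1/10, -19/20, 1/10, 3/10, 1/20] . pi = 0
  [3/20, 1/20, -17/20, 1/20, 13/20] . pi = 0
  [7/20, 1/4, 1/10, -9/10, 3/20] . pi = 0
  [1, 1, 1, 1, 1] . pi = 1

Solving yields:
  pi_P = 22661/96704
  pi_Q = 23265/193408
  pi_R = 11215/48352
  pi_S = 18171/96704
  pi_T = 43619/193408

Verification (pi * P):
  22661/96704*3/10 + 23265/193408*2/5 + 11215/48352*1/5 + 18171/96704*1/4 + 43619/193408*1/10 = 22661/96704 = pi_P  (ok)
  22661/96704*1/10 + 23265/193408*1/20 + 11215/48352*1/10 + 18171/96704*3/10 + 43619/193408*1/20 = 23265/193408 = pi_Q  (ok)
  22661/96704*3/20 + 23265/193408*1/20 + 11215/48352*3/20 + 18171/96704*1/20 + 43619/193408*13/20 = 11215/48352 = pi_R  (ok)
  22661/96704*7/20 + 23265/193408*1/4 + 11215/48352*1/10 + 18171/96704*1/10 + 43619/193408*3/20 = 18171/96704 = pi_S  (ok)
  22661/96704*1/10 + 23265/193408*1/4 + 11215/48352*9/20 + 18171/96704*3/10 + 43619/193408*1/20 = 43619/193408 = pi_T  (ok)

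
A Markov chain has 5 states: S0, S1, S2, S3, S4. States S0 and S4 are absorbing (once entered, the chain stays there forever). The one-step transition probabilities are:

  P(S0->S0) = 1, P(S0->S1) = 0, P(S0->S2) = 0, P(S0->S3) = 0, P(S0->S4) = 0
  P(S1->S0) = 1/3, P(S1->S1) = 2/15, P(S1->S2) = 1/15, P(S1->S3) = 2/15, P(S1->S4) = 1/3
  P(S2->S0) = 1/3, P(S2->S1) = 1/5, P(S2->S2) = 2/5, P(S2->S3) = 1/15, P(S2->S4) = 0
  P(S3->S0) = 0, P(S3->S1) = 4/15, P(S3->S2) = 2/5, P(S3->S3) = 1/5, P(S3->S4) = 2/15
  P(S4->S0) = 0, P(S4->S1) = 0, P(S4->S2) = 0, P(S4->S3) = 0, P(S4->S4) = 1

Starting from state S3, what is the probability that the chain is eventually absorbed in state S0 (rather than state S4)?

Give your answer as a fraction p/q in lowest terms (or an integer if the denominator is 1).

Let a_i = P(absorbed in S0 | start in state i).
Boundary conditions: a_S0 = 1, a_S4 = 0.
For each transient state i, a_i = sum_j P(i->j) * a_j:
  a_S1 = 1/3*a_S0 + 2/15*a_S1 + 1/15*a_S2 + 2/15*a_S3 + 1/3*a_S4
  a_S2 = 1/3*a_S0 + 1/5*a_S1 + 2/5*a_S2 + 1/15*a_S3 + 0*a_S4
  a_S3 = 0*a_S0 + 4/15*a_S1 + 2/5*a_S2 + 1/5*a_S3 + 2/15*a_S4

Substituting a_S0 = 1 and a_S4 = 0, rearrange to (I - Q) a = r where r[i] = P(i -> S0):
  [13/15, -1/15, -2/15] . (a_S1, a_S2, a_S3) = 1/3
  [-1/5, 3/5, -1/15] . (a_S1, a_S2, a_S3) = 1/3
  [-4/15, -2/5, 4/5] . (a_S1, a_S2, a_S3) = 0

Solving yields:
  a_S1 = 315/589
  a_S2 = 470/589
  a_S3 = 340/589

Starting state is S3, so the absorption probability is a_S3 = 340/589.

Answer: 340/589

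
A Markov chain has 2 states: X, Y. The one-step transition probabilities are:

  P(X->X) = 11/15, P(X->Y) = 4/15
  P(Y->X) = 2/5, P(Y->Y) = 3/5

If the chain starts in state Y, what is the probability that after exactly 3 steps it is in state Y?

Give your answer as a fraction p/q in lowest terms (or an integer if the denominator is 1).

Computing P^3 by repeated multiplication:
P^1 =
  X: [11/15, 4/15]
  Y: [2/5, 3/5]
P^2 =
  X: [29/45, 16/45]
  Y: [8/15, 7/15]
P^3 =
  X: [83/135, 52/135]
  Y: [26/45, 19/45]

(P^3)[Y -> Y] = 19/45

Answer: 19/45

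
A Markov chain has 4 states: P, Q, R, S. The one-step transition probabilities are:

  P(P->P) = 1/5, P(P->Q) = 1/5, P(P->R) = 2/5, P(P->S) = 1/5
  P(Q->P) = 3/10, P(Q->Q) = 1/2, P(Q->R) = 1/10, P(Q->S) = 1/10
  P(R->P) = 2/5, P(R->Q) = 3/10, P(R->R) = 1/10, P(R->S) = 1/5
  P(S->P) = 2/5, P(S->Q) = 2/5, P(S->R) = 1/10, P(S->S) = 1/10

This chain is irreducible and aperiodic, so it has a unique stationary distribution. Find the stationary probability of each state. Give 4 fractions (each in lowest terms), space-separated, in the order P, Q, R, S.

The stationary distribution satisfies pi = pi * P, i.e.:
  pi_P = 1/5*pi_P + 3/10*pi_Q + 2/5*pi_R + 2/5*pi_S
  pi_Q = 1/5*pi_P + 1/2*pi_Q + 3/10*pi_R + 2/5*pi_S
  pi_R = 2/5*pi_P + 1/10*pi_Q + 1/10*pi_R + 1/10*pi_S
  pi_S = 1/5*pi_P + 1/10*pi_Q + 1/5*pi_R + 1/10*pi_S
with normalization: pi_P + pi_Q + pi_R + pi_S = 1.

Using the first 3 balance equations plus normalization, the linear system A*pi = b is:
  [-4/5, 3/10, 2/5, 2/5] . pi = 0
  [1/5, -1/2, 3/10, 2/5] . pi = 0
  [2/5, 1/10, -9/10, 1/10] . pi = 0
  [1, 1, 1, 1] . pi = 1

Solving yields:
  pi_P = 321/1057
  pi_Q = 376/1057
  pi_R = 202/1057
  pi_S = 158/1057

Verification (pi * P):
  321/1057*1/5 + 376/1057*3/10 + 202/1057*2/5 + 158/1057*2/5 = 321/1057 = pi_P  (ok)
  321/1057*1/5 + 376/1057*1/2 + 202/1057*3/10 + 158/1057*2/5 = 376/1057 = pi_Q  (ok)
  321/1057*2/5 + 376/1057*1/10 + 202/1057*1/10 + 158/1057*1/10 = 202/1057 = pi_R  (ok)
  321/1057*1/5 + 376/1057*1/10 + 202/1057*1/5 + 158/1057*1/10 = 158/1057 = pi_S  (ok)

Answer: 321/1057 376/1057 202/1057 158/1057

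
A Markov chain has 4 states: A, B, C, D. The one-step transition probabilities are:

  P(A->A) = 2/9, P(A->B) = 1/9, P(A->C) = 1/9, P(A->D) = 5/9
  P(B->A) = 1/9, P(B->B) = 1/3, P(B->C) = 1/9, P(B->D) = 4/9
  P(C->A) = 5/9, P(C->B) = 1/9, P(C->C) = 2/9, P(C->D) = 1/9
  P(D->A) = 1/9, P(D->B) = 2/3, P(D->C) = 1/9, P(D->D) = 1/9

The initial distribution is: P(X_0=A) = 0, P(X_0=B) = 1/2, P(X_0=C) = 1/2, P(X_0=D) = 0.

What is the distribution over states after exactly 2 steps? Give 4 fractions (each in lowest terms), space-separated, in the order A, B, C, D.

Answer: 2/9 17/54 7/54 1/3

Derivation:
Propagating the distribution step by step (d_{t+1} = d_t * P):
d_0 = (A=0, B=1/2, C=1/2, D=0)
  d_1[A] = 0*2/9 + 1/2*1/9 + 1/2*5/9 + 0*1/9 = 1/3
  d_1[B] = 0*1/9 + 1/2*1/3 + 1/2*1/9 + 0*2/3 = 2/9
  d_1[C] = 0*1/9 + 1/2*1/9 + 1/2*2/9 + 0*1/9 = 1/6
  d_1[D] = 0*5/9 + 1/2*4/9 + 1/2*1/9 + 0*1/9 = 5/18
d_1 = (A=1/3, B=2/9, C=1/6, D=5/18)
  d_2[A] = 1/3*2/9 + 2/9*1/9 + 1/6*5/9 + 5/18*1/9 = 2/9
  d_2[B] = 1/3*1/9 + 2/9*1/3 + 1/6*1/9 + 5/18*2/3 = 17/54
  d_2[C] = 1/3*1/9 + 2/9*1/9 + 1/6*2/9 + 5/18*1/9 = 7/54
  d_2[D] = 1/3*5/9 + 2/9*4/9 + 1/6*1/9 + 5/18*1/9 = 1/3
d_2 = (A=2/9, B=17/54, C=7/54, D=1/3)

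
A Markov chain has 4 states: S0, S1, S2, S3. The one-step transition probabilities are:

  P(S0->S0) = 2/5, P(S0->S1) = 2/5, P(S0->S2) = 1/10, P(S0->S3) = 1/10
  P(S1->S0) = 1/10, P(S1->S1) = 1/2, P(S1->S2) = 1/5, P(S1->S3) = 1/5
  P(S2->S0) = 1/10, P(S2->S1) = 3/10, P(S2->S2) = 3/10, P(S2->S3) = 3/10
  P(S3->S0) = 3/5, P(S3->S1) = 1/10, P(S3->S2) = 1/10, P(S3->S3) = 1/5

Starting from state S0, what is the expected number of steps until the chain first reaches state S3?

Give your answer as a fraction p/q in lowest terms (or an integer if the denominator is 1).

Answer: 73/13

Derivation:
Let h_i = expected steps to first reach S3 from state i.
Boundary: h_S3 = 0.
First-step equations for the other states:
  h_S0 = 1 + 2/5*h_S0 + 2/5*h_S1 + 1/10*h_S2 + 1/10*h_S3
  h_S1 = 1 + 1/10*h_S0 + 1/2*h_S1 + 1/5*h_S2 + 1/5*h_S3
  h_S2 = 1 + 1/10*h_S0 + 3/10*h_S1 + 3/10*h_S2 + 3/10*h_S3

Substituting h_S3 = 0 and rearranging gives the linear system (I - Q) h = 1:
  [3/5, -2/5, -1/10] . (h_S0, h_S1, h_S2) = 1
  [-1/10, 1/2, -1/5] . (h_S0, h_S1, h_S2) = 1
  [-1/10, -3/10, 7/10] . (h_S0, h_S1, h_S2) = 1

Solving yields:
  h_S0 = 73/13
  h_S1 = 63/13
  h_S2 = 56/13

Starting state is S0, so the expected hitting time is h_S0 = 73/13.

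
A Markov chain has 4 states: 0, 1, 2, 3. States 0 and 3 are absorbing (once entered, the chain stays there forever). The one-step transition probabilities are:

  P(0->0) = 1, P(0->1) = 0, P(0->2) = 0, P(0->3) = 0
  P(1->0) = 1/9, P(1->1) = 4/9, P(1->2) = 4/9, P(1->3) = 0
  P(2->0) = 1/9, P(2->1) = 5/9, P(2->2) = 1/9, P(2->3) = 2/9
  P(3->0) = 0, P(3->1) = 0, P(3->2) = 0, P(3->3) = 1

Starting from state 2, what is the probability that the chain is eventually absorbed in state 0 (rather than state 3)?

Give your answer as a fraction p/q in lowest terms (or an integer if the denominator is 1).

Answer: 1/2

Derivation:
Let a_i = P(absorbed in 0 | start in state i).
Boundary conditions: a_0 = 1, a_3 = 0.
For each transient state i, a_i = sum_j P(i->j) * a_j:
  a_1 = 1/9*a_0 + 4/9*a_1 + 4/9*a_2 + 0*a_3
  a_2 = 1/9*a_0 + 5/9*a_1 + 1/9*a_2 + 2/9*a_3

Substituting a_0 = 1 and a_3 = 0, rearrange to (I - Q) a = r where r[i] = P(i -> 0):
  [5/9, -4/9] . (a_1, a_2) = 1/9
  [-5/9, 8/9] . (a_1, a_2) = 1/9

Solving yields:
  a_1 = 3/5
  a_2 = 1/2

Starting state is 2, so the absorption probability is a_2 = 1/2.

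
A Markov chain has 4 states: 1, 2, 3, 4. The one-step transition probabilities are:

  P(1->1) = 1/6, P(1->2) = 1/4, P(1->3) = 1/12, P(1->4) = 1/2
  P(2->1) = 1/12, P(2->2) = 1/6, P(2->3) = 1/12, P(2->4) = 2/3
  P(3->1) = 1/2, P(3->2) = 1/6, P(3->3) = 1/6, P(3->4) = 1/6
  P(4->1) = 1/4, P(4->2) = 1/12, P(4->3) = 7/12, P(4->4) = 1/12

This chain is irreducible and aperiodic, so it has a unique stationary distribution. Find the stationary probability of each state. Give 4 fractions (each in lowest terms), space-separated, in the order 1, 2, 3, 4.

Answer: 248/933 152/933 81/311 290/933

Derivation:
The stationary distribution satisfies pi = pi * P, i.e.:
  pi_1 = 1/6*pi_1 + 1/12*pi_2 + 1/2*pi_3 + 1/4*pi_4
  pi_2 = 1/4*pi_1 + 1/6*pi_2 + 1/6*pi_3 + 1/12*pi_4
  pi_3 = 1/12*pi_1 + 1/12*pi_2 + 1/6*pi_3 + 7/12*pi_4
  pi_4 = 1/2*pi_1 + 2/3*pi_2 + 1/6*pi_3 + 1/12*pi_4
with normalization: pi_1 + pi_2 + pi_3 + pi_4 = 1.

Using the first 3 balance equations plus normalization, the linear system A*pi = b is:
  [-5/6, 1/12, 1/2, 1/4] . pi = 0
  [1/4, -5/6, 1/6, 1/12] . pi = 0
  [1/12, 1/12, -5/6, 7/12] . pi = 0
  [1, 1, 1, 1] . pi = 1

Solving yields:
  pi_1 = 248/933
  pi_2 = 152/933
  pi_3 = 81/311
  pi_4 = 290/933

Verification (pi * P):
  248/933*1/6 + 152/933*1/12 + 81/311*1/2 + 290/933*1/4 = 248/933 = pi_1  (ok)
  248/933*1/4 + 152/933*1/6 + 81/311*1/6 + 290/933*1/12 = 152/933 = pi_2  (ok)
  248/933*1/12 + 152/933*1/12 + 81/311*1/6 + 290/933*7/12 = 81/311 = pi_3  (ok)
  248/933*1/2 + 152/933*2/3 + 81/311*1/6 + 290/933*1/12 = 290/933 = pi_4  (ok)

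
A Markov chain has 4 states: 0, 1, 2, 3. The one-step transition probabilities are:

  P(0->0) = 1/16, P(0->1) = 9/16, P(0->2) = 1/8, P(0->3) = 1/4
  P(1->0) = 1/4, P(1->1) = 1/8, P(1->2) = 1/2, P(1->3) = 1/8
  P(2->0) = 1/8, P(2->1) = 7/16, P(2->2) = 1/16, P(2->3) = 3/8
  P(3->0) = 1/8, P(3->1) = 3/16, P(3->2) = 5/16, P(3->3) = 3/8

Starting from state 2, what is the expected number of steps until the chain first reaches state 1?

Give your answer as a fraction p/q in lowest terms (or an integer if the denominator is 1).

Let h_i = expected steps to first reach 1 from state i.
Boundary: h_1 = 0.
First-step equations for the other states:
  h_0 = 1 + 1/16*h_0 + 9/16*h_1 + 1/8*h_2 + 1/4*h_3
  h_2 = 1 + 1/8*h_0 + 7/16*h_1 + 1/16*h_2 + 3/8*h_3
  h_3 = 1 + 1/8*h_0 + 3/16*h_1 + 5/16*h_2 + 3/8*h_3

Substituting h_1 = 0 and rearranging gives the linear system (I - Q) h = 1:
  [15/16, -1/8, -1/4] . (h_0, h_2, h_3) = 1
  [-1/8, 15/16, -3/8] . (h_0, h_2, h_3) = 1
  [-1/8, -5/16, 5/8] . (h_0, h_2, h_3) = 1

Solving yields:
  h_0 = 464/197
  h_2 = 544/197
  h_3 = 680/197

Starting state is 2, so the expected hitting time is h_2 = 544/197.

Answer: 544/197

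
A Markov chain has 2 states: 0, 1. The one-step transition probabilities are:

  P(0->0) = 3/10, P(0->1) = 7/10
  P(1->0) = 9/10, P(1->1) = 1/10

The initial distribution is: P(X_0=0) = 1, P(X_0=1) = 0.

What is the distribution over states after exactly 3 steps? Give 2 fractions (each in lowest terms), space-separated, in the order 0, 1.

Propagating the distribution step by step (d_{t+1} = d_t * P):
d_0 = (0=1, 1=0)
  d_1[0] = 1*3/10 + 0*9/10 = 3/10
  d_1[1] = 1*7/10 + 0*1/10 = 7/10
d_1 = (0=3/10, 1=7/10)
  d_2[0] = 3/10*3/10 + 7/10*9/10 = 18/25
  d_2[1] = 3/10*7/10 + 7/10*1/10 = 7/25
d_2 = (0=18/25, 1=7/25)
  d_3[0] = 18/25*3/10 + 7/25*9/10 = 117/250
  d_3[1] = 18/25*7/10 + 7/25*1/10 = 133/250
d_3 = (0=117/250, 1=133/250)

Answer: 117/250 133/250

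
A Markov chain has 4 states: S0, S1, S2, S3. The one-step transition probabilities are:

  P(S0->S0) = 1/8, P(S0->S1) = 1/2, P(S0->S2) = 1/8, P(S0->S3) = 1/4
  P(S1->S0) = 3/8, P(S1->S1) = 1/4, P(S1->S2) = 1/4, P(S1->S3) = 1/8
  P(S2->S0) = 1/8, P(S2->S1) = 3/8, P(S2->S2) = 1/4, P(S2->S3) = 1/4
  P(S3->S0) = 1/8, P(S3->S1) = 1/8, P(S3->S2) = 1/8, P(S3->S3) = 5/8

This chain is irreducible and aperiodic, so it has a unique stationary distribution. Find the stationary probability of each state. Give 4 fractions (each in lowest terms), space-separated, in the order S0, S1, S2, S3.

Answer: 65/334 93/334 61/334 115/334

Derivation:
The stationary distribution satisfies pi = pi * P, i.e.:
  pi_S0 = 1/8*pi_S0 + 3/8*pi_S1 + 1/8*pi_S2 + 1/8*pi_S3
  pi_S1 = 1/2*pi_S0 + 1/4*pi_S1 + 3/8*pi_S2 + 1/8*pi_S3
  pi_S2 = 1/8*pi_S0 + 1/4*pi_S1 + 1/4*pi_S2 + 1/8*pi_S3
  pi_S3 = 1/4*pi_S0 + 1/8*pi_S1 + 1/4*pi_S2 + 5/8*pi_S3
with normalization: pi_S0 + pi_S1 + pi_S2 + pi_S3 = 1.

Using the first 3 balance equations plus normalization, the linear system A*pi = b is:
  [-7/8, 3/8, 1/8, 1/8] . pi = 0
  [1/2, -3/4, 3/8, 1/8] . pi = 0
  [1/8, 1/4, -3/4, 1/8] . pi = 0
  [1, 1, 1, 1] . pi = 1

Solving yields:
  pi_S0 = 65/334
  pi_S1 = 93/334
  pi_S2 = 61/334
  pi_S3 = 115/334

Verification (pi * P):
  65/334*1/8 + 93/334*3/8 + 61/334*1/8 + 115/334*1/8 = 65/334 = pi_S0  (ok)
  65/334*1/2 + 93/334*1/4 + 61/334*3/8 + 115/334*1/8 = 93/334 = pi_S1  (ok)
  65/334*1/8 + 93/334*1/4 + 61/334*1/4 + 115/334*1/8 = 61/334 = pi_S2  (ok)
  65/334*1/4 + 93/334*1/8 + 61/334*1/4 + 115/334*5/8 = 115/334 = pi_S3  (ok)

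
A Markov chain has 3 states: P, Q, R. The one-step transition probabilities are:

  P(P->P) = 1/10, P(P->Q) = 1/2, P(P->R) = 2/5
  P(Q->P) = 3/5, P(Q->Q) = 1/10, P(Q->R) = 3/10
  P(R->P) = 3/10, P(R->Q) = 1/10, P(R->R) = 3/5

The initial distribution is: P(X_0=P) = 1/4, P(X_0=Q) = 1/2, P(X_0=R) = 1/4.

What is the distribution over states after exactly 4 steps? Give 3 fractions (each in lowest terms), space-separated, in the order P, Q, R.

Answer: 187/625 143/625 59/125

Derivation:
Propagating the distribution step by step (d_{t+1} = d_t * P):
d_0 = (P=1/4, Q=1/2, R=1/4)
  d_1[P] = 1/4*1/10 + 1/2*3/5 + 1/4*3/10 = 2/5
  d_1[Q] = 1/4*1/2 + 1/2*1/10 + 1/4*1/10 = 1/5
  d_1[R] = 1/4*2/5 + 1/2*3/10 + 1/4*3/5 = 2/5
d_1 = (P=2/5, Q=1/5, R=2/5)
  d_2[P] = 2/5*1/10 + 1/5*3/5 + 2/5*3/10 = 7/25
  d_2[Q] = 2/5*1/2 + 1/5*1/10 + 2/5*1/10 = 13/50
  d_2[R] = 2/5*2/5 + 1/5*3/10 + 2/5*3/5 = 23/50
d_2 = (P=7/25, Q=13/50, R=23/50)
  d_3[P] = 7/25*1/10 + 13/50*3/5 + 23/50*3/10 = 161/500
  d_3[Q] = 7/25*1/2 + 13/50*1/10 + 23/50*1/10 = 53/250
  d_3[R] = 7/25*2/5 + 13/50*3/10 + 23/50*3/5 = 233/500
d_3 = (P=161/500, Q=53/250, R=233/500)
  d_4[P] = 161/500*1/10 + 53/250*3/5 + 233/500*3/10 = 187/625
  d_4[Q] = 161/500*1/2 + 53/250*1/10 + 233/500*1/10 = 143/625
  d_4[R] = 161/500*2/5 + 53/250*3/10 + 233/500*3/5 = 59/125
d_4 = (P=187/625, Q=143/625, R=59/125)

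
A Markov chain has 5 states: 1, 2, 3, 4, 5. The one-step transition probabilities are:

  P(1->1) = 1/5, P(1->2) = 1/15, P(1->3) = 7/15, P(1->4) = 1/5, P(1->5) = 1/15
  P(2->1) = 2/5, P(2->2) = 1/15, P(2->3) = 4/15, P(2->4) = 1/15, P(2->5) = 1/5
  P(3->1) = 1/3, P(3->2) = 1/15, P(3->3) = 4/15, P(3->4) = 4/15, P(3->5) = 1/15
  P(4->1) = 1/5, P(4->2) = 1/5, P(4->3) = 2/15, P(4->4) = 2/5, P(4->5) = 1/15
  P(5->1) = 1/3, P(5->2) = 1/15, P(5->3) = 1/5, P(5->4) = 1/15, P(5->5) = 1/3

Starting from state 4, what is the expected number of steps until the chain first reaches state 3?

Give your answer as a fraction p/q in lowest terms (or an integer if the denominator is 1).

Let h_i = expected steps to first reach 3 from state i.
Boundary: h_3 = 0.
First-step equations for the other states:
  h_1 = 1 + 1/5*h_1 + 1/15*h_2 + 7/15*h_3 + 1/5*h_4 + 1/15*h_5
  h_2 = 1 + 2/5*h_1 + 1/15*h_2 + 4/15*h_3 + 1/15*h_4 + 1/5*h_5
  h_4 = 1 + 1/5*h_1 + 1/5*h_2 + 2/15*h_3 + 2/5*h_4 + 1/15*h_5
  h_5 = 1 + 1/3*h_1 + 1/15*h_2 + 1/5*h_3 + 1/15*h_4 + 1/3*h_5

Substituting h_3 = 0 and rearranging gives the linear system (I - Q) h = 1:
  [4/5, -1/15, -1/5, -1/15] . (h_1, h_2, h_4, h_5) = 1
  [-2/5, 14/15, -1/15, -1/5] . (h_1, h_2, h_4, h_5) = 1
  [-1/5, -1/5, 3/5, -1/15] . (h_1, h_2, h_4, h_5) = 1
  [-1/3, -1/15, -1/15, 2/3] . (h_1, h_2, h_4, h_5) = 1

Solving yields:
  h_1 = 30480/10567
  h_2 = 35910/10567
  h_4 = 44085/10567
  h_5 = 39090/10567

Starting state is 4, so the expected hitting time is h_4 = 44085/10567.

Answer: 44085/10567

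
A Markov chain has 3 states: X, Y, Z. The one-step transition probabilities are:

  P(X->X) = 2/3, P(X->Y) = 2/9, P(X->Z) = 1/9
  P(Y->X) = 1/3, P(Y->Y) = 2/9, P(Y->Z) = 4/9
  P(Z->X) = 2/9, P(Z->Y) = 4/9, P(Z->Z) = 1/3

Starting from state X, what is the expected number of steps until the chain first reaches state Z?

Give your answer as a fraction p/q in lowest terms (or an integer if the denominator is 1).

Let h_i = expected steps to first reach Z from state i.
Boundary: h_Z = 0.
First-step equations for the other states:
  h_X = 1 + 2/3*h_X + 2/9*h_Y + 1/9*h_Z
  h_Y = 1 + 1/3*h_X + 2/9*h_Y + 4/9*h_Z

Substituting h_Z = 0 and rearranging gives the linear system (I - Q) h = 1:
  [1/3, -2/9] . (h_X, h_Y) = 1
  [-1/3, 7/9] . (h_X, h_Y) = 1

Solving yields:
  h_X = 27/5
  h_Y = 18/5

Starting state is X, so the expected hitting time is h_X = 27/5.

Answer: 27/5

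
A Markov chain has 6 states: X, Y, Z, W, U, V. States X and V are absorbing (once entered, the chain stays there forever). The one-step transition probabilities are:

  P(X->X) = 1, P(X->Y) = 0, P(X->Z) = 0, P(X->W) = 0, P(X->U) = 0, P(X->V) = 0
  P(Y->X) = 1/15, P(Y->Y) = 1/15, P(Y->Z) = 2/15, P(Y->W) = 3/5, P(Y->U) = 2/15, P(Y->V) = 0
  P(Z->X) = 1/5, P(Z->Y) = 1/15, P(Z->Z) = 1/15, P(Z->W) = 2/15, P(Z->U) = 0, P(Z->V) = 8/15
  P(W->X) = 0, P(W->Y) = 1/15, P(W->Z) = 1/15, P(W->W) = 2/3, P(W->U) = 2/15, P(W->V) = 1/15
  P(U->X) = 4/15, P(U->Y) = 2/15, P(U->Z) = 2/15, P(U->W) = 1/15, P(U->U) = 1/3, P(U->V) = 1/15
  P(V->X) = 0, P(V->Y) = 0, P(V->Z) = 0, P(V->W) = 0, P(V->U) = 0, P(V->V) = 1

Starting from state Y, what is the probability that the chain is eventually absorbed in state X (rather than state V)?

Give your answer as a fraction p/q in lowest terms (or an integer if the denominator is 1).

Let a_i = P(absorbed in X | start in state i).
Boundary conditions: a_X = 1, a_V = 0.
For each transient state i, a_i = sum_j P(i->j) * a_j:
  a_Y = 1/15*a_X + 1/15*a_Y + 2/15*a_Z + 3/5*a_W + 2/15*a_U + 0*a_V
  a_Z = 1/5*a_X + 1/15*a_Y + 1/15*a_Z + 2/15*a_W + 0*a_U + 8/15*a_V
  a_W = 0*a_X + 1/15*a_Y + 1/15*a_Z + 2/3*a_W + 2/15*a_U + 1/15*a_V
  a_U = 4/15*a_X + 2/15*a_Y + 2/15*a_Z + 1/15*a_W + 1/3*a_U + 1/15*a_V

Substituting a_X = 1 and a_V = 0, rearrange to (I - Q) a = r where r[i] = P(i -> X):
  [14/15, -2/15, -3/5, -2/15] . (a_Y, a_Z, a_W, a_U) = 1/15
  [-1/15, 14/15, -2/15, 0] . (a_Y, a_Z, a_W, a_U) = 1/5
  [-1/15, -1/15, 1/3, -2/15] . (a_Y, a_Z, a_W, a_U) = 0
  [-2/15, -2/15, -1/15, 2/3] . (a_Y, a_Z, a_W, a_U) = 4/15

Solving yields:
  a_Y = 740/1661
  a_Z = 500/1661
  a_W = 1277/3322
  a_U = 355/604

Starting state is Y, so the absorption probability is a_Y = 740/1661.

Answer: 740/1661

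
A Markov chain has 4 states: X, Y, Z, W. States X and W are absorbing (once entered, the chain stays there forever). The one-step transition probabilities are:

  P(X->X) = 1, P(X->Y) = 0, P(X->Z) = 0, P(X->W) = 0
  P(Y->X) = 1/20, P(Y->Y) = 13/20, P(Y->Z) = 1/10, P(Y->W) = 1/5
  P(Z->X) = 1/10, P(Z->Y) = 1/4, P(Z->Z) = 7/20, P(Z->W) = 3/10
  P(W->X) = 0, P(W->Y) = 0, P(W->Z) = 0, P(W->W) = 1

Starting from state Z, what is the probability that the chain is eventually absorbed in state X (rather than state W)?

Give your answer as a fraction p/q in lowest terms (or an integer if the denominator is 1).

Let a_i = P(absorbed in X | start in state i).
Boundary conditions: a_X = 1, a_W = 0.
For each transient state i, a_i = sum_j P(i->j) * a_j:
  a_Y = 1/20*a_X + 13/20*a_Y + 1/10*a_Z + 1/5*a_W
  a_Z = 1/10*a_X + 1/4*a_Y + 7/20*a_Z + 3/10*a_W

Substituting a_X = 1 and a_W = 0, rearrange to (I - Q) a = r where r[i] = P(i -> X):
  [7/20, -1/10] . (a_Y, a_Z) = 1/20
  [-1/4, 13/20] . (a_Y, a_Z) = 1/10

Solving yields:
  a_Y = 17/81
  a_Z = 19/81

Starting state is Z, so the absorption probability is a_Z = 19/81.

Answer: 19/81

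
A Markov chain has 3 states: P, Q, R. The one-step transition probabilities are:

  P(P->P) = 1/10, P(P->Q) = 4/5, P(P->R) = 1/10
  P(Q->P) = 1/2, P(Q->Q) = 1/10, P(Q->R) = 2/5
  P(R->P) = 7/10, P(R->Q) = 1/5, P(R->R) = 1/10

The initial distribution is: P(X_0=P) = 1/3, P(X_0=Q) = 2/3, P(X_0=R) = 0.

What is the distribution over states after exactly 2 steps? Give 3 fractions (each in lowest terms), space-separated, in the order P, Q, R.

Propagating the distribution step by step (d_{t+1} = d_t * P):
d_0 = (P=1/3, Q=2/3, R=0)
  d_1[P] = 1/3*1/10 + 2/3*1/2 + 0*7/10 = 11/30
  d_1[Q] = 1/3*4/5 + 2/3*1/10 + 0*1/5 = 1/3
  d_1[R] = 1/3*1/10 + 2/3*2/5 + 0*1/10 = 3/10
d_1 = (P=11/30, Q=1/3, R=3/10)
  d_2[P] = 11/30*1/10 + 1/3*1/2 + 3/10*7/10 = 31/75
  d_2[Q] = 11/30*4/5 + 1/3*1/10 + 3/10*1/5 = 29/75
  d_2[R] = 11/30*1/10 + 1/3*2/5 + 3/10*1/10 = 1/5
d_2 = (P=31/75, Q=29/75, R=1/5)

Answer: 31/75 29/75 1/5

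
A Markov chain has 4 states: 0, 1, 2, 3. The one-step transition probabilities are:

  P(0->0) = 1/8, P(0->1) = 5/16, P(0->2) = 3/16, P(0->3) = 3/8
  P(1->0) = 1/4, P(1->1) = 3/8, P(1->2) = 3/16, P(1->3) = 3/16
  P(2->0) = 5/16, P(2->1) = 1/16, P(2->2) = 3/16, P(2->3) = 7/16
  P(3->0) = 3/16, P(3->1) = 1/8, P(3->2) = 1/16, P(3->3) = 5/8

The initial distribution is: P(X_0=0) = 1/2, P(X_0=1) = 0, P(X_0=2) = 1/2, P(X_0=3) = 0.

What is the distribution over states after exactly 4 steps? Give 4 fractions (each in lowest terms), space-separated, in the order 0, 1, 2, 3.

Propagating the distribution step by step (d_{t+1} = d_t * P):
d_0 = (0=1/2, 1=0, 2=1/2, 3=0)
  d_1[0] = 1/2*1/8 + 0*1/4 + 1/2*5/16 + 0*3/16 = 7/32
  d_1[1] = 1/2*5/16 + 0*3/8 + 1/2*1/16 + 0*1/8 = 3/16
  d_1[2] = 1/2*3/16 + 0*3/16 + 1/2*3/16 + 0*1/16 = 3/16
  d_1[3] = 1/2*3/8 + 0*3/16 + 1/2*7/16 + 0*5/8 = 13/32
d_1 = (0=7/32, 1=3/16, 2=3/16, 3=13/32)
  d_2[0] = 7/32*1/8 + 3/16*1/4 + 3/16*5/16 + 13/32*3/16 = 107/512
  d_2[1] = 7/32*5/16 + 3/16*3/8 + 3/16*1/16 + 13/32*1/8 = 103/512
  d_2[2] = 7/32*3/16 + 3/16*3/16 + 3/16*3/16 + 13/32*1/16 = 35/256
  d_2[3] = 7/32*3/8 + 3/16*3/16 + 3/16*7/16 + 13/32*5/8 = 29/64
d_2 = (0=107/512, 1=103/512, 2=35/256, 3=29/64)
  d_3[0] = 107/512*1/8 + 103/512*1/4 + 35/256*5/16 + 29/64*3/16 = 209/1024
  d_3[1] = 107/512*5/16 + 103/512*3/8 + 35/256*1/16 + 29/64*1/8 = 1687/8192
  d_3[2] = 107/512*3/16 + 103/512*3/16 + 35/256*3/16 + 29/64*1/16 = 67/512
  d_3[3] = 107/512*3/8 + 103/512*3/16 + 35/256*7/16 + 29/64*5/8 = 3761/8192
d_3 = (0=209/1024, 1=1687/8192, 2=67/512, 3=3761/8192)
  d_4[0] = 209/1024*1/8 + 1687/8192*1/4 + 67/512*5/16 + 3761/8192*3/16 = 26735/131072
  d_4[1] = 209/1024*5/16 + 1687/8192*3/8 + 67/512*1/16 + 3761/8192*1/8 = 6769/32768
  d_4[2] = 209/1024*3/16 + 1687/8192*3/16 + 67/512*3/16 + 3761/8192*1/16 = 8527/65536
  d_4[3] = 209/1024*3/8 + 1687/8192*3/16 + 67/512*7/16 + 3761/8192*5/8 = 60207/131072
d_4 = (0=26735/131072, 1=6769/32768, 2=8527/65536, 3=60207/131072)

Answer: 26735/131072 6769/32768 8527/65536 60207/131072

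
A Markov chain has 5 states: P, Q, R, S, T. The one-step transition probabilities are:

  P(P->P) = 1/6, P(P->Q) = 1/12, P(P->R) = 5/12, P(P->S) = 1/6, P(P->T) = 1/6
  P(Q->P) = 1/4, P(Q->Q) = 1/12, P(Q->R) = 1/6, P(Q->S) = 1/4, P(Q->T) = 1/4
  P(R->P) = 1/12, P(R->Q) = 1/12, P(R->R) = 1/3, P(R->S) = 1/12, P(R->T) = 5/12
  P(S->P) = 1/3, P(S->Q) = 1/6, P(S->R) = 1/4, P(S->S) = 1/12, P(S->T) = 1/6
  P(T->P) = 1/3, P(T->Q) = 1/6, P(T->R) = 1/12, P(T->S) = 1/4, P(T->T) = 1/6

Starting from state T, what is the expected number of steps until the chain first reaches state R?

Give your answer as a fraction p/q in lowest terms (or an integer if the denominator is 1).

Let h_i = expected steps to first reach R from state i.
Boundary: h_R = 0.
First-step equations for the other states:
  h_P = 1 + 1/6*h_P + 1/12*h_Q + 5/12*h_R + 1/6*h_S + 1/6*h_T
  h_Q = 1 + 1/4*h_P + 1/12*h_Q + 1/6*h_R + 1/4*h_S + 1/4*h_T
  h_S = 1 + 1/3*h_P + 1/6*h_Q + 1/4*h_R + 1/12*h_S + 1/6*h_T
  h_T = 1 + 1/3*h_P + 1/6*h_Q + 1/12*h_R + 1/4*h_S + 1/6*h_T

Substituting h_R = 0 and rearranging gives the linear system (I - Q) h = 1:
  [5/6, -1/12, -1/6, -1/6] . (h_P, h_Q, h_S, h_T) = 1
  [-1/4, 11/12, -1/4, -1/4] . (h_P, h_Q, h_S, h_T) = 1
  [-1/3, -1/6, 11/12, -1/6] . (h_P, h_Q, h_S, h_T) = 1
  [-1/3, -1/6, -1/4, 5/6] . (h_P, h_Q, h_S, h_T) = 1

Solving yields:
  h_P = 213/64
  h_Q = 69/16
  h_S = 1629/416
  h_T = 3801/832

Starting state is T, so the expected hitting time is h_T = 3801/832.

Answer: 3801/832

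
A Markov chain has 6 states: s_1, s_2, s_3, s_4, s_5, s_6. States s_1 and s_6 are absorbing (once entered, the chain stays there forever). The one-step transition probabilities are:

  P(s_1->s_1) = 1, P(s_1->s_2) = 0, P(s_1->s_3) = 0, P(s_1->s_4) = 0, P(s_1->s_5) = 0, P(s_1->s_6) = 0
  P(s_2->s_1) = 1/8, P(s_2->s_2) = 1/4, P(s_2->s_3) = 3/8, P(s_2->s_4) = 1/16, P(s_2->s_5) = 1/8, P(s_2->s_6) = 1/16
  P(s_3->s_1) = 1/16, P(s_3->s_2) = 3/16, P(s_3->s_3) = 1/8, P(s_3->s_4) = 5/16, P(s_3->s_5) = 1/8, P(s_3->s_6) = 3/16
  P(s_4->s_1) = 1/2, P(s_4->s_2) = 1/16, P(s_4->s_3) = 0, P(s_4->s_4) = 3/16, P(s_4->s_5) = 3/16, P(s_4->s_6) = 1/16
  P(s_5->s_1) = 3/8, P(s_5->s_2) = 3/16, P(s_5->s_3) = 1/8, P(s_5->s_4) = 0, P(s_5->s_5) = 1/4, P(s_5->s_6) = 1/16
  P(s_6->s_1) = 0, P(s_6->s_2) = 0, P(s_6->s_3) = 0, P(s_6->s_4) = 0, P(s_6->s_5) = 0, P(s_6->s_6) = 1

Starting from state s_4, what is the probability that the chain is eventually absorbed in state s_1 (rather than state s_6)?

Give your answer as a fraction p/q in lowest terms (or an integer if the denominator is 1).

Let a_i = P(absorbed in s_1 | start in state i).
Boundary conditions: a_s_1 = 1, a_s_6 = 0.
For each transient state i, a_i = sum_j P(i->j) * a_j:
  a_s_2 = 1/8*a_s_1 + 1/4*a_s_2 + 3/8*a_s_3 + 1/16*a_s_4 + 1/8*a_s_5 + 1/16*a_s_6
  a_s_3 = 1/16*a_s_1 + 3/16*a_s_2 + 1/8*a_s_3 + 5/16*a_s_4 + 1/8*a_s_5 + 3/16*a_s_6
  a_s_4 = 1/2*a_s_1 + 1/16*a_s_2 + 0*a_s_3 + 3/16*a_s_4 + 3/16*a_s_5 + 1/16*a_s_6
  a_s_5 = 3/8*a_s_1 + 3/16*a_s_2 + 1/8*a_s_3 + 0*a_s_4 + 1/4*a_s_5 + 1/16*a_s_6

Substituting a_s_1 = 1 and a_s_6 = 0, rearrange to (I - Q) a = r where r[i] = P(i -> s_1):
  [3/4, -3/8, -1/16, -1/8] . (a_s_2, a_s_3, a_s_4, a_s_5) = 1/8
  [-3/16, 7/8, -5/16, -1/8] . (a_s_2, a_s_3, a_s_4, a_s_5) = 1/16
  [-1/16, 0, 13/16, -3/16] . (a_s_2, a_s_3, a_s_4, a_s_5) = 1/2
  [-3/16, -1/8, 0, 3/4] . (a_s_2, a_s_3, a_s_4, a_s_5) = 3/8

Solving yields:
  a_s_2 = 6731/9871
  a_s_3 = 12453/19742
  a_s_4 = 8359/9871
  a_s_5 = 7656/9871

Starting state is s_4, so the absorption probability is a_s_4 = 8359/9871.

Answer: 8359/9871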